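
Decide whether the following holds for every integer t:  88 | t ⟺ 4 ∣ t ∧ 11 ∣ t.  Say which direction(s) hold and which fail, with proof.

(→) If 88 ∣ t, write t = 88q. Since 88 = 22·4, t = 4·(22q), so 4 ∣ t; and since 88 = 8·11, t = 11·(8q), so 11 ∣ t.

(←) This fails: take t = 44. Both 4 ∣ 44 and 11 ∣ 44, yet 44 is not a multiple of 88 (since 44 = 0·88 + 44), so 88 ∤ 44.

Only the forward direction holds.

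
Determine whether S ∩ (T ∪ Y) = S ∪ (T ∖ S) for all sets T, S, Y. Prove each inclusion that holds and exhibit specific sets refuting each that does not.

Only the forward inclusion holds.

Forward inclusion. Let x ∈ S ∩ (T ∪ Y). Then either x ∈ T ∩ S and x ∉ Y; or x ∈ S ∩ Y and x ∉ T; or x ∈ T ∩ S ∩ Y. In each case x ∈ S ∪ (T ∖ S), so S ∩ (T ∪ Y) ⊆ S ∪ (T ∖ S).

Reverse inclusion. This inclusion fails. Take T = {1}, S = ∅, Y = ∅; then 1 ∈ S ∪ (T ∖ S) but 1 ∉ S ∩ (T ∪ Y).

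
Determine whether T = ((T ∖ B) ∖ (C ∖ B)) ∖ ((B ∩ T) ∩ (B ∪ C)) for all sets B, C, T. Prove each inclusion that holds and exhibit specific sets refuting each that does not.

Forward inclusion. This inclusion fails. Take B = {1}, C = ∅, T = {1}; then 1 ∈ T but 1 ∉ ((T ∖ B) ∖ (C ∖ B)) ∖ ((B ∩ T) ∩ (B ∪ C)).

Reverse inclusion. Let x ∈ ((T ∖ B) ∖ (C ∖ B)) ∖ ((B ∩ T) ∩ (B ∪ C)). Then x ∈ T and x ∉ B, C, from which x ∈ T.

The sets are not equal: only the reverse inclusion holds.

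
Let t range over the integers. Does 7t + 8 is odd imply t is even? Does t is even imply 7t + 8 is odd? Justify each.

(⇒) This fails: t = 5 gives 7t + 8 = 43, which is odd, but 5 is odd, not even.

(⇐) This also fails: t = 6 is even, but 7t + 8 = 50 is even, not odd.

(⇒) fails and (⇐) fails.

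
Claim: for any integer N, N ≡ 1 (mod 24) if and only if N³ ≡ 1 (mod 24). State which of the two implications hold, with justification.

(→) Suppose N ≡ 1 (mod 24). Write N = 24j + 1. Then (24j + 1)³ = 13824j³ + 1728j² + 72j + 1 = 24(576j³ + 72j² + 3j) + 1, so N³ ≡ 1 (mod 24).

(←) Conversely, suppose N³ ≡ 1 (mod 24). The only residue r in {0, …, 23} with r³ ≡ 1 (mod 24) is r = 1, so N ≡ 1 (mod 24).

Both implications hold.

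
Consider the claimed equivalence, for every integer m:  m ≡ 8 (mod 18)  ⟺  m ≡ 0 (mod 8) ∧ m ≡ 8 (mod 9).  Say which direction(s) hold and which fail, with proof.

The forward direction fails; the converse holds.

[⇒] This fails: m = 26 gives 26 ≡ 8 (mod 18) but 26 ≡ 2 (mod 8), so the conjunction on the right does not hold.

[⇐] Conversely, if m ≡ 0 (mod 8) and m ≡ 8 (mod 9), then by the Chinese remainder theorem m ≡ 8 (mod 72). Since 8 ≡ 8 (mod 18) and 18 ∣ 72, we get m ≡ 8 (mod 18).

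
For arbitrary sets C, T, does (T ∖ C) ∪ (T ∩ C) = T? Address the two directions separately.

(⊆) Let x ∈ (T ∖ C) ∪ (T ∩ C). Then either x ∈ T and x ∉ C; or x ∈ C ∩ T. In each case x ∈ T, so (T ∖ C) ∪ (T ∩ C) ⊆ T.

(⊇) Let x ∈ T. Then either x ∈ T and x ∉ C; or x ∈ C ∩ T. In each case x ∈ (T ∖ C) ∪ (T ∩ C), so T ⊆ (T ∖ C) ∪ (T ∩ C).

Both inclusions hold.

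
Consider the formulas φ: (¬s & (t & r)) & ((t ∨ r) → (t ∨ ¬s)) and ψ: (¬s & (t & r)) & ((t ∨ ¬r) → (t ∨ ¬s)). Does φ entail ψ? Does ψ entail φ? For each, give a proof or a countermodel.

Both directions hold; the statement is true.

Converse. Assume the antecedent. If r is true, the antecedent forces (r = T, t = T, s = F), and the consequent holds there. If r is false, the antecedent cannot hold. Either way the consequent holds.

Forward direction. Assume the antecedent. If r is true, the antecedent forces (r = T, t = T, s = F), and the consequent holds there. If r is false, the antecedent cannot hold. Either way the consequent holds.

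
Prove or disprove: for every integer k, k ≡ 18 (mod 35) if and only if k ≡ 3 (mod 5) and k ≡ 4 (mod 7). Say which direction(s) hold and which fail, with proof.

(⟹) Suppose k ≡ 18 (mod 35); write k = 35j + 18. Since 5 ∣ 35, reducing mod 5 gives k ≡ 18 ≡ 3 (mod 5); since 7 ∣ 35, reducing mod 7 gives k ≡ 18 ≡ 4 (mod 7).

(⟸) Conversely, if k ≡ 3 (mod 5) and k ≡ 4 (mod 7), then by the Chinese remainder theorem k ≡ 18 (mod 35). This is exactly k ≡ 18 (mod 35).

Both implications hold.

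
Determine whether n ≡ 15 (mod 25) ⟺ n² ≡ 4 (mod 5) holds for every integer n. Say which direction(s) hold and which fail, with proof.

(⟹) This fails: take n = 15. Then 15 ≡ 15 (mod 25), but 15² = 225 ≡ 0 (mod 5), not 4.

(⟸) This fails: take n = 2. Then 2² = 4 ≡ 4 (mod 5), yet 2 ≡ 2 (mod 25), not 15.

Neither direction holds.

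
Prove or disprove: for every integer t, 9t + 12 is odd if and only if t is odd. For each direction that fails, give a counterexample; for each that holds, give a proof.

(⇐) Suppose t is odd; write t = 2j + 1. Then 9t + 12 = 9·(2j + 1) + 12 = 2·9j + 21, which is odd.

(⇒) Suppose 9t + 12 is odd. Since 9 is odd, 9t and t have the same parity, so 9t + 12 ≡ t + 12 (mod 2). As 12 is even, 9t + 12 is odd exactly when t is odd. Thus t is odd.

Both directions hold.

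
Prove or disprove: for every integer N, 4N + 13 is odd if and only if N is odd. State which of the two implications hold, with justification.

Only the converse holds.

(⇒) This fails: take N = 0. Then 4N + 13 = 13, which is odd, yet N = 0 is even, not odd.

(⇐) Suppose N is odd. Since 4 is even, 4N is even for every N, so 4N + 13 has the same parity as 13, which is odd. Hence 4N + 13 is odd.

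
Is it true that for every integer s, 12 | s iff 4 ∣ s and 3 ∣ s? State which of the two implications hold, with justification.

(⟹) If 12 ∣ s, write s = 12q. Since 12 = 3·4, s = 4·(3q), so 4 ∣ s; and since 12 = 4·3, s = 3·(4q), so 3 ∣ s.

(⟸) Suppose 4 ∣ s and 3 ∣ s. Any common multiple of 4 and 3 is a multiple of their lcm; here gcd(4, 3) = 1, so lcm(4, 3) = 4·3 = 12, so 12 ∣ s.

The biconditional holds.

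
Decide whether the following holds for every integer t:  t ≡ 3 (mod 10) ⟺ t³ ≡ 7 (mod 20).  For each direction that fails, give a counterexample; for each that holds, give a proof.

(⇒) fails; (⇐) holds.

(⟸) The residues r modulo 20 with r³ ≡ 7 (mod 20) are exactly {3}, and each is ≡ 3 (mod 10).

(⟹) This fails: take t = 13. Then 13 ≡ 3 (mod 10), but 13³ = 2197 ≡ 17 (mod 20), not 7.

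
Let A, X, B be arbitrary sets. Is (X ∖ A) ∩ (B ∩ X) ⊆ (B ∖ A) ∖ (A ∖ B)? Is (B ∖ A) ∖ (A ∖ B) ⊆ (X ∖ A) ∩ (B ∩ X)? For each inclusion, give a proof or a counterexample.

(⊆) holds; (⊇) fails.

(⊆) Let x ∈ (X ∖ A) ∩ (B ∩ X). Then x ∈ X ∩ B and x ∉ A, from which x ∈ (B ∖ A) ∖ (A ∖ B).

(⊇) This inclusion fails. Take A = ∅, X = ∅, B = {1}; then 1 ∈ (B ∖ A) ∖ (A ∖ B) but 1 ∉ (X ∖ A) ∩ (B ∩ X).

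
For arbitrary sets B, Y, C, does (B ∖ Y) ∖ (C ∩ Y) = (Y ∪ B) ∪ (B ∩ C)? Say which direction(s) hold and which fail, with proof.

Forward inclusion. Let x ∈ (B ∖ Y) ∖ (C ∩ Y). Then either x ∈ B and x ∉ Y, C; or x ∈ B ∩ C and x ∉ Y. In each case x ∈ (Y ∪ B) ∪ (B ∩ C), so (B ∖ Y) ∖ (C ∩ Y) ⊆ (Y ∪ B) ∪ (B ∩ C).

Reverse inclusion. This inclusion fails. Take B = ∅, Y = {1}, C = ∅; then 1 ∈ (Y ∪ B) ∪ (B ∩ C) but 1 ∉ (B ∖ Y) ∖ (C ∩ Y).

The sets are not equal: only the forward inclusion holds.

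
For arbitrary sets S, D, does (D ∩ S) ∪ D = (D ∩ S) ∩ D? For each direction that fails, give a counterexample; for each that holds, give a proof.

Only the reverse inclusion holds.

(⟹) This inclusion fails. Take S = ∅, D = {1}; then 1 ∈ (D ∩ S) ∪ D but 1 ∉ (D ∩ S) ∩ D.

(⟸) Let x ∈ (D ∩ S) ∩ D. Then x ∈ S ∩ D, from which x ∈ (D ∩ S) ∪ D.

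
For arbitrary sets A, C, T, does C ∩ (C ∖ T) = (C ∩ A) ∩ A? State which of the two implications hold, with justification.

(⊆) This inclusion fails. Take A = ∅, C = {1}, T = ∅; then 1 ∈ C ∩ (C ∖ T) but 1 ∉ (C ∩ A) ∩ A.

(⊇) This inclusion fails. Take A = {1}, C = {1}, T = {1}; then 1 ∈ (C ∩ A) ∩ A but 1 ∉ C ∩ (C ∖ T).

Both inclusions fail.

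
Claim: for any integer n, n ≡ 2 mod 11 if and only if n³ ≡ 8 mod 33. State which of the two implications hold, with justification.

Forward direction. This fails: take n = 13. Then 13 ≡ 2 (mod 11), but 13³ = 2197 ≡ 19 (mod 33), not 8.

Converse. The residues r modulo 33 with r³ ≡ 8 (mod 33) are exactly {2}, and each is ≡ 2 (mod 11).

Not equivalent: only (⇐) holds.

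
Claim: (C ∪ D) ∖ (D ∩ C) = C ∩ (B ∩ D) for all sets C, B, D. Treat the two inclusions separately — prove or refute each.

(⊆) This inclusion fails. Take C = {1}, B = ∅, D = ∅; then 1 ∈ (C ∪ D) ∖ (D ∩ C) but 1 ∉ C ∩ (B ∩ D).

(⊇) This inclusion fails. Take C = {1}, B = {1}, D = {1}; then 1 ∈ C ∩ (B ∩ D) but 1 ∉ (C ∪ D) ∖ (D ∩ C).

Both inclusions fail.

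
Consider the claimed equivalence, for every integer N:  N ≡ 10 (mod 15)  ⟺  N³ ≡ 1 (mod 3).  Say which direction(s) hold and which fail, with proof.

Only the forward implication holds.

(⇒) Suppose N ≡ 10 (mod 15). Then N³ ≡ 10³ = 1000 (mod 15), and since 3 ∣ 15, also N³ ≡ 1 (mod 3).

(⇐) This fails: take N = 1. Then 1³ = 1 ≡ 1 (mod 3), yet 1 ≡ 1 (mod 15), not 10.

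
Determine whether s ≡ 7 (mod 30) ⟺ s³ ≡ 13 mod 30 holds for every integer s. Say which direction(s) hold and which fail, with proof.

Both implications hold.

(⇒) Suppose s ≡ 7 (mod 30). Write s = 30j + 7. Then (30j + 7)³ = 27000j³ + 18900j² + 4410j + 343 = 30(900j³ + 630j² + 147j + 11) + 13, so s³ ≡ 13 (mod 30).

(⇐) Conversely, suppose s³ ≡ 13 (mod 30). The only residue r in {0, …, 29} with r³ ≡ 13 (mod 30) is r = 7, so s ≡ 7 (mod 30).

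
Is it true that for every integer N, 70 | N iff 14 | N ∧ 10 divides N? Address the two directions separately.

(⟸) Suppose 14 ∣ N and 10 ∣ N. Any common multiple of 14 and 10 is a multiple of their lcm; here lcm(14, 10) = 14·10/gcd(14, 10) = 140/2 = 70, so 70 ∣ N.

(⟹) If 70 ∣ N, write N = 70q. Since 70 = 5·14, N = 14·(5q), so 14 ∣ N; and since 70 = 7·10, N = 10·(7q), so 10 ∣ N.

The biconditional holds.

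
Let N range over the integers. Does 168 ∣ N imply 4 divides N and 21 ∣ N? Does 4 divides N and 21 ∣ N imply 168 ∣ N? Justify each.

(⟹) If 168 ∣ N, write N = 168q. Since 168 = 42·4, N = 4·(42q), so 4 ∣ N; and since 168 = 8·21, N = 21·(8q), so 21 ∣ N.

(⟸) This fails: take N = 84. Both 4 ∣ 84 and 21 ∣ 84, yet 84 is not a multiple of 168 (since 84 = 0·168 + 84), so 168 ∤ 84.

Only the forward implication holds.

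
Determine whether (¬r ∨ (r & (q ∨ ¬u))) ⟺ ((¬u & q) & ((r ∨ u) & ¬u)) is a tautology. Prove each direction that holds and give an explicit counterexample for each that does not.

(←) Assume the antecedent. If r is true, the antecedent forces (r = T, q = T, u = F), and ¬r ∨ (r & (q ∨ ¬u)) holds there. If r is false, the antecedent cannot hold. Either way ¬r ∨ (r & (q ∨ ¬u)) holds.

(→) This fails. Under r = F, q = F, u = F, the left side is true but the right side is false.

Not equivalent: only (⇐) holds.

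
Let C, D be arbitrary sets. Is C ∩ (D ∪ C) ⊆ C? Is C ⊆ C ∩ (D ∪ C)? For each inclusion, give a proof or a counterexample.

Both inclusions hold; the sets are equal.

(⊆) Let x ∈ C ∩ (D ∪ C). Then either x ∈ C and x ∉ D; or x ∈ C ∩ D. In each case x ∈ C, so C ∩ (D ∪ C) ⊆ C.

(⊇) Let x ∈ C. Then either x ∈ C and x ∉ D; or x ∈ C ∩ D. In each case x ∈ C ∩ (D ∪ C), so C ⊆ C ∩ (D ∪ C).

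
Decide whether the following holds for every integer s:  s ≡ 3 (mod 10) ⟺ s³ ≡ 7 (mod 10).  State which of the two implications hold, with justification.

(⟹) Suppose s ≡ 3 (mod 10). Write s = 10j + 3. Then (10j + 3)³ = 1000j³ + 900j² + 270j + 27 = 10(100j³ + 90j² + 27j + 2) + 7, so s³ ≡ 7 (mod 10).

(⟸) For the converse, argue contrapositively. If s ≢ 3 (mod 10), then s is congruent to one of 0, 1, 2, 4, 5, 6, 7, 8, 9 modulo 10, and these give s³ ≡ 0, 1, 8, 4, 5, 6, 3, 2, 9 respectively — never 7.

The biconditional holds.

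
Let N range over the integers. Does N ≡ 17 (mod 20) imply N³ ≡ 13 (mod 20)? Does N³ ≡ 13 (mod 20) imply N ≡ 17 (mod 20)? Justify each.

Both implications hold.

Converse. Suppose N³ ≡ 13 (mod 20). The only residue r in {0, …, 19} with r³ ≡ 13 (mod 20) is r = 17, so N ≡ 17 (mod 20).

Forward direction. Suppose N ≡ 17 (mod 20). Write N = 20j + 17. Then (20j + 17)³ = 8000j³ + 20400j² + 17340j + 4913 = 20(400j³ + 1020j² + 867j + 245) + 13, so N³ ≡ 13 (mod 20).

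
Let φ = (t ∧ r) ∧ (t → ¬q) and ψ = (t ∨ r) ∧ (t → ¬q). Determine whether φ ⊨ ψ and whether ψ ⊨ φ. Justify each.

The forward direction holds; the converse fails.

(⟸) This fails. Under q = F, r = T, t = F, the left side is false but the right side is true.

(⟹) Assume the antecedent. If q is true, the antecedent cannot hold. If q is false, the antecedent forces (q = F, r = T, t = T), and (t ∨ r) ∧ (t → ¬q) holds there. Either way (t ∨ r) ∧ (t → ¬q) holds.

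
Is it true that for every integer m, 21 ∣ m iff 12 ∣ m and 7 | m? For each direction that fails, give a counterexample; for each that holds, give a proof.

Only the reverse direction holds.

(→) This fails: take m = 21. Certainly 21 ∣ 21, but 12 ∤ 21.

(←) Suppose 12 ∣ m and 7 ∣ m. Any common multiple of 12 and 7 is a multiple of their lcm; here gcd(12, 7) = 1, so lcm(12, 7) = 12·7 = 84, so 84 ∣ m. Since 21 ∣ 84, it follows that 21 ∣ m.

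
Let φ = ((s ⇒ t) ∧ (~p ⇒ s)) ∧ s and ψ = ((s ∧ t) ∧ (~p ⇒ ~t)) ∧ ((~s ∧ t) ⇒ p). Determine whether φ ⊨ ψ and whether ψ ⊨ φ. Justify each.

(⇒) fails; (⇐) holds.

[⇐] Assume the antecedent. If t is true, the antecedent forces (t = T, s = T, p = T), and ((s ⇒ t) ∧ (~p ⇒ s)) ∧ s holds there. If t is false, the antecedent cannot hold. Either way ((s ⇒ t) ∧ (~p ⇒ s)) ∧ s holds.

[⇒] This fails. Under t = T, s = T, p = F, the left side is true but the right side is false.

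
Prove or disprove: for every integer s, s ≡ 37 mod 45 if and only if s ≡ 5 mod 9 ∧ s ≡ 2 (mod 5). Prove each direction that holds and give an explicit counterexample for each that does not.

Neither implication holds.

Forward direction. This fails: s = 37 gives 37 ≡ 37 (mod 45) but 37 ≡ 1 (mod 9), so the conjunction on the right does not hold.

Converse. This fails: s = 32 satisfies both congruences on the right (32 ≡ 5 mod 9 and 32 ≡ 2 mod 5) yet 32 ≡ 32 (mod 45), not 37.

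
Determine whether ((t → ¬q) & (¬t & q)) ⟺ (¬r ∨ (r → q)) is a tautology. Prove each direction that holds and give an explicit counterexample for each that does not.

[⇐] This fails. Under q = F, r = F, t = F, the left side is false but the right side is true.

[⇒] Assume the antecedent. If q is true, ¬r ∨ (r → q) reduces to true regardless of the other variables. If q is false, the antecedent cannot hold. Either way ¬r ∨ (r → q) holds.

The forward direction holds; the converse fails.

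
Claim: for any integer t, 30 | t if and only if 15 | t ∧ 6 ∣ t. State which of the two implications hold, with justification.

Forward direction. If 30 ∣ t, write t = 30q. Since 30 = 2·15, t = 15·(2q), so 15 ∣ t; and since 30 = 5·6, t = 6·(5q), so 6 ∣ t.

Converse. Suppose 15 ∣ t and 6 ∣ t. Any common multiple of 15 and 6 is a multiple of their lcm; here lcm(15, 6) = 15·6/gcd(15, 6) = 90/3 = 30, so 30 ∣ t.

The biconditional holds.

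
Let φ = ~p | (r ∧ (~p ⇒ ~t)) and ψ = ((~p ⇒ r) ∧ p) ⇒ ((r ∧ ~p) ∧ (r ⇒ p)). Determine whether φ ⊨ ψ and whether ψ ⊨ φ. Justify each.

(→) This fails. Under t = F, r = T, p = T, the left side is true but the right side is false.

(←) Assume the antecedent. If t is true, the antecedent forces (t = T, r = F, p = F) or (t = T, r = T, p = F), and ~p | (r ∧ (~p ⇒ ~t)) holds there. If t is false, the antecedent forces (t = F, r = F, p = F) or (t = F, r = T, p = F), and ~p | (r ∧ (~p ⇒ ~t)) holds there. Either way ~p | (r ∧ (~p ⇒ ~t)) holds.

(⇒) fails; (⇐) holds.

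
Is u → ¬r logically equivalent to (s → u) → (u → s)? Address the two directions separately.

Both directions fail.

(→) This fails. Under r = F, u = T, s = F, the left side is true but the right side is false.

(←) This fails. Under r = T, u = T, s = T, the left side is false but the right side is true.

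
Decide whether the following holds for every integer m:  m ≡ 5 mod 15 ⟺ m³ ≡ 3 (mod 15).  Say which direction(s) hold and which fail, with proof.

(⟹) This fails: take m = 5. Then 5 ≡ 5 (mod 15), but 5³ = 125 ≡ 5 (mod 15), not 3.

(⟸) This fails: take m = 12. Then 12³ = 1728 ≡ 3 (mod 15), yet 12 ≡ 12 (mod 15), not 5.

Both directions fail.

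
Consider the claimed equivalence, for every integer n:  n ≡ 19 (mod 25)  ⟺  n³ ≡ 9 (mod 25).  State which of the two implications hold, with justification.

Converse. Suppose n³ ≡ 9 (mod 25). The only residue r in {0, …, 24} with r³ ≡ 9 (mod 25) is r = 19, so n ≡ 19 (mod 25).

Forward direction. Suppose n ≡ 19 (mod 25). Write n = 25j + 19. Then (25j + 19)³ = 15625j³ + 35625j² + 27075j + 6859 = 25(625j³ + 1425j² + 1083j + 274) + 9, so n³ ≡ 9 (mod 25).

Both directions hold; the statement is true.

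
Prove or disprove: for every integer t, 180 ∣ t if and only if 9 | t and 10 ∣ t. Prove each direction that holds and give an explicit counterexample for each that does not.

(⇒) holds; (⇐) fails.

(⇒) If 180 ∣ t, write t = 180q. Since 180 = 20·9, t = 9·(20q), so 9 ∣ t; and since 180 = 18·10, t = 10·(18q), so 10 ∣ t.

(⇐) This fails: take t = 90. Both 9 ∣ 90 and 10 ∣ 90, yet 90 is not a multiple of 180 (since 90 = 0·180 + 90), so 180 ∤ 90.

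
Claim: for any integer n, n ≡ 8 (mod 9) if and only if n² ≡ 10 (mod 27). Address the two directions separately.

Forward direction. This fails: take n = 17. Then 17 ≡ 8 (mod 9), but 17² = 289 ≡ 19 (mod 27), not 10.

Converse. This fails: take n = 19. Then 19² = 361 ≡ 10 (mod 27), yet 19 ≡ 1 (mod 9), not 8.

(⇒) fails and (⇐) fails.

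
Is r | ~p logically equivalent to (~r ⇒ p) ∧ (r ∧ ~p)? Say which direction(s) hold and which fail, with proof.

(⇒) fails; (⇐) holds.

(⇒) This fails. Under r = F, p = F, the left side is true but the right side is false.

(⇐) Assume the antecedent. If r is true, r | ~p reduces to true regardless of the other variables. If r is false, the antecedent cannot hold. Either way r | ~p holds.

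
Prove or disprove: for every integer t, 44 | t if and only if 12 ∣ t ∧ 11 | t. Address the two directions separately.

Only the reverse direction holds.

(⟸) Suppose 12 ∣ t and 11 ∣ t. Any common multiple of 12 and 11 is a multiple of their lcm; here gcd(12, 11) = 1, so lcm(12, 11) = 12·11 = 132, so 132 ∣ t. Since 44 ∣ 132, it follows that 44 ∣ t.

(⟹) This fails: take t = 44. Certainly 44 ∣ 44, but 12 ∤ 44.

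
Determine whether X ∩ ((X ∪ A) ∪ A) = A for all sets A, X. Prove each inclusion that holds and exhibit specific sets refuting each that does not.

Neither inclusion holds.

(⊆) This inclusion fails. Take A = ∅, X = {1}; then 1 ∈ X ∩ ((X ∪ A) ∪ A) but 1 ∉ A.

(⊇) This inclusion fails. Take A = {1}, X = ∅; then 1 ∈ A but 1 ∉ X ∩ ((X ∪ A) ∪ A).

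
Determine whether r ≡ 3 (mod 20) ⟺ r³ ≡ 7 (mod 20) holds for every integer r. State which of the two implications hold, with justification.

(⟹) Suppose r ≡ 3 (mod 20). Write r = 20j + 3. Then (20j + 3)³ = 8000j³ + 3600j² + 540j + 27 = 20(400j³ + 180j² + 27j + 1) + 7, so r³ ≡ 7 (mod 20).

(⟸) Conversely, suppose r³ ≡ 7 (mod 20). The only residue r in {0, …, 19} with r³ ≡ 7 (mod 20) is r = 3, so r ≡ 3 (mod 20).

Both directions hold.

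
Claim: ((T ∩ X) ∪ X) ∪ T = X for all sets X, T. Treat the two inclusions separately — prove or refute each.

(⊆) This inclusion fails. Take X = ∅, T = {1}; then 1 ∈ ((T ∩ X) ∪ X) ∪ T but 1 ∉ X.

(⊇) Let x ∈ X. Then either x ∈ X and x ∉ T; or x ∈ X ∩ T. In each case x ∈ ((T ∩ X) ∪ X) ∪ T, so X ⊆ ((T ∩ X) ∪ X) ∪ T.

(⊆) fails; (⊇) holds.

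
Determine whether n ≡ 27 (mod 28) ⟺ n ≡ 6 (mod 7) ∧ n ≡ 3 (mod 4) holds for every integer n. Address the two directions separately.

Both implications hold.

Converse. If n ≡ 6 (mod 7) and n ≡ 3 (mod 4), then by the Chinese remainder theorem n ≡ 27 (mod 28). This is exactly n ≡ 27 (mod 28).

Forward direction. Suppose n ≡ 27 (mod 28); write n = 28j + 27. Since 7 ∣ 28, reducing mod 7 gives n ≡ 27 ≡ 6 (mod 7); since 4 ∣ 28, reducing mod 4 gives n ≡ 27 ≡ 3 (mod 4).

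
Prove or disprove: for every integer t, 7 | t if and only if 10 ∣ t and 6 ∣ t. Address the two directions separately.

Neither implication holds.

(→) This fails: take t = 7. Certainly 7 ∣ 7, but 10 ∤ 7.

(←) This fails: take t = 30. Both 10 ∣ 30 and 6 ∣ 30, yet 30 is not a multiple of 7 (since 30 = 4·7 + 2), so 7 ∤ 30.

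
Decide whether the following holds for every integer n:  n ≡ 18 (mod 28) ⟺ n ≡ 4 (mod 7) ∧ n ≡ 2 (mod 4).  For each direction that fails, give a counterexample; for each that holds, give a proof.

(⇒) Suppose n ≡ 18 (mod 28); write n = 28j + 18. Since 7 ∣ 28, reducing mod 7 gives n ≡ 18 ≡ 4 (mod 7); since 4 ∣ 28, reducing mod 4 gives n ≡ 18 ≡ 2 (mod 4).

(⇐) Conversely, if n ≡ 4 (mod 7) and n ≡ 2 (mod 4), then by the Chinese remainder theorem n ≡ 18 (mod 28). This is exactly n ≡ 18 (mod 28).

Both directions hold.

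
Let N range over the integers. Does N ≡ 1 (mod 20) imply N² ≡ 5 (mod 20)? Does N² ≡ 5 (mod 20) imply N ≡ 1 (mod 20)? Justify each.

(→) This fails: take N = 1. Then 1 ≡ 1 (mod 20), but 1² = 1 ≡ 1 (mod 20), not 5.

(←) This fails: take N = 5. Then 5² = 25 ≡ 5 (mod 20), yet 5 ≡ 5 (mod 20), not 1.

Neither implication holds.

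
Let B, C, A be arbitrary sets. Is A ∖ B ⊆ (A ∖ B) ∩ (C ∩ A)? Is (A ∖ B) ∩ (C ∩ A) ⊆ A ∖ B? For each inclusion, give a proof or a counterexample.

The sets are not equal: only the reverse inclusion holds.

Forward inclusion. This inclusion fails. Take B = ∅, C = ∅, A = {1}; then 1 ∈ A ∖ B but 1 ∉ (A ∖ B) ∩ (C ∩ A).

Reverse inclusion. Let x ∈ (A ∖ B) ∩ (C ∩ A). Then x ∈ C ∩ A and x ∉ B, from which x ∈ A ∖ B.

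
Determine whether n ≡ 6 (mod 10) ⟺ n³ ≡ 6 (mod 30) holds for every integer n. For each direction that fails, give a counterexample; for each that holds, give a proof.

(⇒) This fails: take n = 16. Then 16 ≡ 6 (mod 10), but 16³ = 4096 ≡ 16 (mod 30), not 6.

(⇐) Conversely, the residues r modulo 30 with r³ ≡ 6 (mod 30) are exactly {6}, and each is ≡ 6 (mod 10).

(⇒) fails; (⇐) holds.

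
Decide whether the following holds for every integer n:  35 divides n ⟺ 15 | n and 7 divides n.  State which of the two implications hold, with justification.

Not equivalent: only (⇐) holds.

(→) This fails: take n = 35. Certainly 35 ∣ 35, but 15 ∤ 35.

(←) Suppose 15 ∣ n and 7 ∣ n. Any common multiple of 15 and 7 is a multiple of their lcm; here gcd(15, 7) = 1, so lcm(15, 7) = 15·7 = 105, so 105 ∣ n. Since 35 ∣ 105, it follows that 35 ∣ n.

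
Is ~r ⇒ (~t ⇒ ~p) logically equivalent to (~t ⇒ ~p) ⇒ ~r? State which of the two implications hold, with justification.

(→) This fails. Under p = F, t = F, r = T, the left side is true but the right side is false.

(←) This fails. Under p = T, t = F, r = F, the left side is false but the right side is true.

Neither implication holds.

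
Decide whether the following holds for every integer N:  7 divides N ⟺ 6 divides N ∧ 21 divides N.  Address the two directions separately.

Only the reverse direction holds.

(⟹) This fails: take N = 7. Certainly 7 ∣ 7, but 6 ∤ 7.

(⟸) Suppose 6 ∣ N and 21 ∣ N. Any common multiple of 6 and 21 is a multiple of their lcm; here lcm(6, 21) = 6·21/gcd(6, 21) = 126/3 = 42, so 42 ∣ N. Since 7 ∣ 42, it follows that 7 ∣ N.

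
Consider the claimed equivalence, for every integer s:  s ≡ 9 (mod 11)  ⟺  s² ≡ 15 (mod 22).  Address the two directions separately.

(⇒) fails and (⇐) fails.

(⇒) This fails: take s = 20. Then 20 ≡ 9 (mod 11), but 20² = 400 ≡ 4 (mod 22), not 15.

(⇐) This fails: take s = 13. Then 13² = 169 ≡ 15 (mod 22), yet 13 ≡ 2 (mod 11), not 9.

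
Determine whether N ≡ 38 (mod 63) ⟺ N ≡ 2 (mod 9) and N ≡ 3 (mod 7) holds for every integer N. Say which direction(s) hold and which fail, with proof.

(⟹) Suppose N ≡ 38 (mod 63); write N = 63j + 38. Since 9 ∣ 63, reducing mod 9 gives N ≡ 38 ≡ 2 (mod 9); since 7 ∣ 63, reducing mod 7 gives N ≡ 38 ≡ 3 (mod 7).

(⟸) Conversely, if N ≡ 2 (mod 9) and N ≡ 3 (mod 7), then by the Chinese remainder theorem N ≡ 38 (mod 63). This is exactly N ≡ 38 (mod 63).

Both directions hold.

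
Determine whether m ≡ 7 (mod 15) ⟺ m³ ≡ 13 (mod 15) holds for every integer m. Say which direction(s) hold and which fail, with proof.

(⇐) Suppose m³ ≡ 13 (mod 15). The only residue r in {0, …, 14} with r³ ≡ 13 (mod 15) is r = 7, so m ≡ 7 (mod 15).

(⇒) Suppose m ≡ 7 (mod 15). Write m = 15j + 7. Then (15j + 7)³ = 3375j³ + 4725j² + 2205j + 343 = 15(225j³ + 315j² + 147j + 22) + 13, so m³ ≡ 13 (mod 15).

Both directions hold.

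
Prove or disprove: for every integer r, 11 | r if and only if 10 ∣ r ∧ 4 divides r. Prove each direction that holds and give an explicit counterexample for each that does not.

(→) This fails: take r = 11. Certainly 11 ∣ 11, but 10 ∤ 11.

(←) This fails: take r = 20. Both 10 ∣ 20 and 4 ∣ 20, yet 20 is not a multiple of 11 (since 20 = 1·11 + 9), so 11 ∤ 20.

Neither direction holds.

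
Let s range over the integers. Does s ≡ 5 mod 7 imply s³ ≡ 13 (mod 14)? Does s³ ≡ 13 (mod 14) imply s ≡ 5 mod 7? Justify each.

(→) This fails: take s = 12. Then 12 ≡ 5 (mod 7), but 12³ = 1728 ≡ 6 (mod 14), not 13.

(←) This fails: take s = 3. Then 3³ = 27 ≡ 13 (mod 14), yet 3 ≡ 3 (mod 7), not 5.

(⇒) fails and (⇐) fails.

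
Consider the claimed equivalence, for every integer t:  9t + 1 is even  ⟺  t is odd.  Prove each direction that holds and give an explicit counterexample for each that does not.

The biconditional holds.

(⇒) Suppose 9t + 1 is even. Since 9 is odd, 9t and t have the same parity, so 9t + 1 ≡ t + 1 (mod 2). As 1 is odd, 9t + 1 is even exactly when t is odd. Thus t is odd.

(⇐) Conversely, suppose t is odd; write t = 2j + 1. Then 9t + 1 = 9·(2j + 1) + 1 = 2·9j + 10, which is even.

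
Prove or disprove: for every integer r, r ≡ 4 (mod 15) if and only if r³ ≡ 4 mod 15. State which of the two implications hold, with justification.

[⇒] Suppose r ≡ 4 (mod 15). Write r = 15j + 4. Then (15j + 4)³ = 3375j³ + 2700j² + 720j + 64 = 15(225j³ + 180j² + 48j + 4) + 4, so r³ ≡ 4 (mod 15).

[⇐] Conversely, suppose r³ ≡ 4 (mod 15). The only residue r in {0, …, 14} with r³ ≡ 4 (mod 15) is r = 4, so r ≡ 4 (mod 15).

Equivalent; both directions hold.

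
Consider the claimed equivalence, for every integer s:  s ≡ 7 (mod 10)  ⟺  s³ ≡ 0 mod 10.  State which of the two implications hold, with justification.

(⇒) fails and (⇐) fails.

(⇒) This fails: take s = 7. Then 7 ≡ 7 (mod 10), but 7³ = 343 ≡ 3 (mod 10), not 0.

(⇐) This fails: take s = 0. Then 0³ = 0 ≡ 0 (mod 10), yet 0 ≡ 0 (mod 10), not 7.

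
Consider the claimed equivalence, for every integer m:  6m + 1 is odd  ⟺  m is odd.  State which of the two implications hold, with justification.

(→) This fails: take m = 6. Then 6m + 1 = 37, which is odd, yet m = 6 is even, not odd.

(←) Suppose m is odd. Since 6 is even, 6m is even for every m, so 6m + 1 has the same parity as 1, which is odd. Hence 6m + 1 is odd.

The forward direction fails; the converse holds.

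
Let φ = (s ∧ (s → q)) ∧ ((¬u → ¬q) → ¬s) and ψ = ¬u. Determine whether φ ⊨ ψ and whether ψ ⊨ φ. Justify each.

(←) This fails. Under s = F, q = F, u = F, the left side is false but the right side is true.

(→) Assume the antecedent. If s is true, the antecedent forces (s = T, q = T, u = F), and ¬u holds there. If s is false, the antecedent cannot hold. Either way ¬u holds.

Not equivalent: only (⇒) holds.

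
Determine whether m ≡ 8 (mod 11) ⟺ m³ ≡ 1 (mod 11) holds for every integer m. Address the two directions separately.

Forward direction. This fails: take m = 8. Then 8 ≡ 8 (mod 11), but 8³ = 512 ≡ 6 (mod 11), not 1.

Converse. This fails: take m = 1. Then 1³ = 1 ≡ 1 (mod 11), yet 1 ≡ 1 (mod 11), not 8.

(⇒) fails and (⇐) fails.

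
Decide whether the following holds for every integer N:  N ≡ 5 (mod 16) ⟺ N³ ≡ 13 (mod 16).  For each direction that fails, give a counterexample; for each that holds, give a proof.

(⟸) Suppose N³ ≡ 13 (mod 16). The only residue r in {0, …, 15} with r³ ≡ 13 (mod 16) is r = 5, so N ≡ 5 (mod 16).

(⟹) Suppose N ≡ 5 (mod 16). Write N = 16j + 5. Then (16j + 5)³ = 4096j³ + 3840j² + 1200j + 125 = 16(256j³ + 240j² + 75j + 7) + 13, so N³ ≡ 13 (mod 16).

Both implications hold.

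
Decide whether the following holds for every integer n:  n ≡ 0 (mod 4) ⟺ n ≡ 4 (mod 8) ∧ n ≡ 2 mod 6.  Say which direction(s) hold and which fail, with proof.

(→) This fails: n = 0 gives 0 ≡ 0 (mod 4) but 0 ≡ 0 (mod 8), so the conjunction on the right does not hold.

(←) Conversely, if n ≡ 4 (mod 8) and n ≡ 2 (mod 6), then by the Chinese remainder theorem n ≡ 20 (mod 24). Since 20 ≡ 0 (mod 4) and 4 ∣ 24, we get n ≡ 0 (mod 4).

Only the converse holds.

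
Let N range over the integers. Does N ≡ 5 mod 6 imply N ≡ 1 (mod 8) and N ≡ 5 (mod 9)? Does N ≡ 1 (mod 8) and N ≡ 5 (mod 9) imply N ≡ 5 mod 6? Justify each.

(⇒) This fails: N = 65 gives 65 ≡ 5 (mod 6) but 65 ≡ 2 (mod 9), so the conjunction on the right does not hold.

(⇐) Conversely, if N ≡ 1 (mod 8) and N ≡ 5 (mod 9), then by the Chinese remainder theorem N ≡ 41 (mod 72). Since 41 ≡ 5 (mod 6) and 6 ∣ 72, we get N ≡ 5 (mod 6).

The forward direction fails; the converse holds.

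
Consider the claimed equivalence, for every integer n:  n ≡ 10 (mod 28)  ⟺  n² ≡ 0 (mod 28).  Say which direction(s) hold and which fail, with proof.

(⇒) This fails: take n = 10. Then 10 ≡ 10 (mod 28), but 10² = 100 ≡ 16 (mod 28), not 0.

(⇐) This fails: take n = 0. Then 0² = 0 ≡ 0 (mod 28), yet 0 ≡ 0 (mod 28), not 10.

(⇒) fails and (⇐) fails.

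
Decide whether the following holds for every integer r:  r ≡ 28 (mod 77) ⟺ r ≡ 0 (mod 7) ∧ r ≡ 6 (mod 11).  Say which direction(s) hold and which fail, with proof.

Converse. If r ≡ 0 (mod 7) and r ≡ 6 (mod 11), then by the Chinese remainder theorem r ≡ 28 (mod 77). This is exactly r ≡ 28 (mod 77).

Forward direction. Suppose r ≡ 28 (mod 77); write r = 77j + 28. Since 7 ∣ 77, reducing mod 7 gives r ≡ 28 ≡ 0 (mod 7); since 11 ∣ 77, reducing mod 11 gives r ≡ 28 ≡ 6 (mod 11).

Both directions hold.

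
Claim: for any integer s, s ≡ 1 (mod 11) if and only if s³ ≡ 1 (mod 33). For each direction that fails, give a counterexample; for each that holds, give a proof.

(⇒) This fails: take s = 12. Then 12 ≡ 1 (mod 11), but 12³ = 1728 ≡ 12 (mod 33), not 1.

(⇐) Conversely, the residues r modulo 33 with r³ ≡ 1 (mod 33) are exactly {1}, and each is ≡ 1 (mod 11).

Only the converse holds.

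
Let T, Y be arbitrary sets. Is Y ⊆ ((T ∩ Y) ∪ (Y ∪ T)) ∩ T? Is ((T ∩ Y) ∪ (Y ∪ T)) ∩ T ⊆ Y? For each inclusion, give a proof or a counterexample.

(⊆) fails and (⊇) fails.

Forward inclusion. This inclusion fails. Take T = ∅, Y = {1}; then 1 ∈ Y but 1 ∉ ((T ∩ Y) ∪ (Y ∪ T)) ∩ T.

Reverse inclusion. This inclusion fails. Take T = {1}, Y = ∅; then 1 ∈ ((T ∩ Y) ∪ (Y ∪ T)) ∩ T but 1 ∉ Y.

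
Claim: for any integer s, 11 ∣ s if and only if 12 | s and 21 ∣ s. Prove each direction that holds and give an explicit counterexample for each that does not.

(⇒) fails and (⇐) fails.

[⇒] This fails: take s = 11. Certainly 11 ∣ 11, but 12 ∤ 11.

[⇐] This fails: take s = 84. Both 12 ∣ 84 and 21 ∣ 84, yet 84 is not a multiple of 11 (since 84 = 7·11 + 7), so 11 ∤ 84.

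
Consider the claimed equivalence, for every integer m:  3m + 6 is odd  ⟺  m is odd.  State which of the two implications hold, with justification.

Forward direction. Suppose 3m + 6 is odd. Since 3 is odd, 3m and m have the same parity, so 3m + 6 ≡ m + 6 (mod 2). As 6 is even, 3m + 6 is odd exactly when m is odd. Thus m is odd.

Converse. Suppose m is odd; write m = 2j + 1. Then 3m + 6 = 3·(2j + 1) + 6 = 2·3j + 9, which is odd.

Equivalent; both directions hold.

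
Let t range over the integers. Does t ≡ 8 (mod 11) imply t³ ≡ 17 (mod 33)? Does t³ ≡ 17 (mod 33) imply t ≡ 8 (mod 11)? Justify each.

(⟹) This fails: take t = 19. Then 19 ≡ 8 (mod 11), but 19³ = 6859 ≡ 28 (mod 33), not 17.

(⟸) Conversely, the residues r modulo 33 with r³ ≡ 17 (mod 33) are exactly {8}, and each is ≡ 8 (mod 11).

(⇒) fails; (⇐) holds.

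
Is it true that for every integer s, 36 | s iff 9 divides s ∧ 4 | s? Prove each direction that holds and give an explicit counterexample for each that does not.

(→) If 36 ∣ s, write s = 36q. Since 36 = 4·9, s = 9·(4q), so 9 ∣ s; and since 36 = 9·4, s = 4·(9q), so 4 ∣ s.

(←) Suppose 9 ∣ s and 4 ∣ s. Any common multiple of 9 and 4 is a multiple of their lcm; here gcd(9, 4) = 1, so lcm(9, 4) = 9·4 = 36, so 36 ∣ s.

Both directions hold.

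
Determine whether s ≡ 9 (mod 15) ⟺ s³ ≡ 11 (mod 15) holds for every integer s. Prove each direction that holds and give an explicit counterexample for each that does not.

[⇒] This fails: take s = 9. Then 9 ≡ 9 (mod 15), but 9³ = 729 ≡ 9 (mod 15), not 11.

[⇐] This fails: take s = 11. Then 11³ = 1331 ≡ 11 (mod 15), yet 11 ≡ 11 (mod 15), not 9.

Neither direction holds.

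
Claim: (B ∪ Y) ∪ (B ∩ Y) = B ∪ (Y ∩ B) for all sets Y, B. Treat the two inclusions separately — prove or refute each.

Forward inclusion. This inclusion fails. Take Y = {1}, B = ∅; then 1 ∈ (B ∪ Y) ∪ (B ∩ Y) but 1 ∉ B ∪ (Y ∩ B).

Reverse inclusion. Let x ∈ B ∪ (Y ∩ B). Then either x ∈ B and x ∉ Y; or x ∈ Y ∩ B. In each case x ∈ (B ∪ Y) ∪ (B ∩ Y), so B ∪ (Y ∩ B) ⊆ (B ∪ Y) ∪ (B ∩ Y).

(⊆) fails; (⊇) holds.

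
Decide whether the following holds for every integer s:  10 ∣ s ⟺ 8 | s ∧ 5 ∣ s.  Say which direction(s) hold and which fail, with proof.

[⇒] This fails: take s = 10. Certainly 10 ∣ 10, but 8 ∤ 10.

[⇐] Suppose 8 ∣ s and 5 ∣ s. Any common multiple of 8 and 5 is a multiple of their lcm; here gcd(8, 5) = 1, so lcm(8, 5) = 8·5 = 40, so 40 ∣ s. Since 10 ∣ 40, it follows that 10 ∣ s.

(⇒) fails; (⇐) holds.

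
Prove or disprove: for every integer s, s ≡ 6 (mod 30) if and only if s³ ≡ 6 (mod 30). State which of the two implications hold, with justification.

The biconditional holds.

(→) Suppose s ≡ 6 (mod 30). Write s = 30j + 6. Then (30j + 6)³ = 27000j³ + 16200j² + 3240j + 216 = 30(900j³ + 540j² + 108j + 7) + 6, so s³ ≡ 6 (mod 30).

(←) Conversely, suppose s³ ≡ 6 (mod 30). The only residue r in {0, …, 29} with r³ ≡ 6 (mod 30) is r = 6, so s ≡ 6 (mod 30).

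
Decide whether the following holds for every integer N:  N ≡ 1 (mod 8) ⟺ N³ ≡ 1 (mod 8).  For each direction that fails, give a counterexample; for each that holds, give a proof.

The biconditional holds.

[⇒] Suppose N ≡ 1 (mod 8). Write N = 8j + 1. Then (8j + 1)³ = 512j³ + 192j² + 24j + 1 = 8(64j³ + 24j² + 3j) + 1, so N³ ≡ 1 (mod 8).

[⇐] For the converse, argue contrapositively. If N ≢ 1 (mod 8), then N is congruent to one of 0, 2, 3, 4, 5, 6, 7 modulo 8, and these give N³ ≡ 0, 0, 3, 0, 5, 0, 7 respectively — never 1.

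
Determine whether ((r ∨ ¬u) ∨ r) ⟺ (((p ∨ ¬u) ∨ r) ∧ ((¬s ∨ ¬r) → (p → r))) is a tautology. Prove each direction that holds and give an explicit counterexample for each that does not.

(⇒) This fails. Under p = T, s = F, r = F, u = F, the left side is true but the right side is false.

(⇐) Assume the antecedent. If r is true, (r ∨ ¬u) ∨ r reduces to true regardless of the other variables. If r is false, the antecedent forces (p = F, s = F, r = F, u = F) or (p = F, s = T, r = F, u = F), and (r ∨ ¬u) ∨ r holds there. Either way (r ∨ ¬u) ∨ r holds.

Only the converse holds.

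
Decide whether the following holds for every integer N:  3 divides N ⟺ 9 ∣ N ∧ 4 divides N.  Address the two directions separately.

The forward direction fails; the converse holds.

(⟹) This fails: take N = 3. Certainly 3 ∣ 3, but 9 ∤ 3.

(⟸) Suppose 9 ∣ N and 4 ∣ N. Any common multiple of 9 and 4 is a multiple of their lcm; here gcd(9, 4) = 1, so lcm(9, 4) = 9·4 = 36, so 36 ∣ N. Since 3 ∣ 36, it follows that 3 ∣ N.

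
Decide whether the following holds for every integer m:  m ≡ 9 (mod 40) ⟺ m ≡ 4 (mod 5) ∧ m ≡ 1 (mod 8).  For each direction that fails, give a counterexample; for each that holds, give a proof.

The biconditional holds.

Converse. If m ≡ 4 (mod 5) and m ≡ 1 (mod 8), then by the Chinese remainder theorem m ≡ 9 (mod 40). This is exactly m ≡ 9 (mod 40).

Forward direction. Suppose m ≡ 9 (mod 40); write m = 40j + 9. Since 5 ∣ 40, reducing mod 5 gives m ≡ 9 ≡ 4 (mod 5); since 8 ∣ 40, reducing mod 8 gives m ≡ 9 ≡ 1 (mod 8).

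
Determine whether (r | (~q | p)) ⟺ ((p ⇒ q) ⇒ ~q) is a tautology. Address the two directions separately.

(⟹) This fails. Under r = T, p = F, q = T, the left side is true but the right side is false.

(⟸) Assume the antecedent. If r is true, r | (~q | p) reduces to true regardless of the other variables. If r is false, the antecedent forces (r = F, p = F, q = F) or (r = F, p = T, q = F), and r | (~q | p) holds there. Either way r | (~q | p) holds.

The forward direction fails; the converse holds.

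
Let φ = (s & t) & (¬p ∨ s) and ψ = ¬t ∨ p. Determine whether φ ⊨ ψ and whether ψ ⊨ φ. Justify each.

(→) This fails. Under p = F, s = T, t = T, the left side is true but the right side is false.

(←) This fails. Under p = F, s = F, t = F, the left side is false but the right side is true.

Neither implication holds.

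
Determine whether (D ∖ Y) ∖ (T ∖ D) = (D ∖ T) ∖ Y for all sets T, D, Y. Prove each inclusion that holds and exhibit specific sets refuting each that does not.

The sets are not equal: only the reverse inclusion holds.

Forward inclusion. This inclusion fails. Take T = {1}, D = {1}, Y = ∅; then 1 ∈ (D ∖ Y) ∖ (T ∖ D) but 1 ∉ (D ∖ T) ∖ Y.

Reverse inclusion. Let x ∈ (D ∖ T) ∖ Y. Then x ∈ D and x ∉ T, Y, from which x ∈ (D ∖ Y) ∖ (T ∖ D).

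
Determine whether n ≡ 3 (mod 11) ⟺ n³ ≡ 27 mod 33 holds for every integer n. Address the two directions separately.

The forward direction fails; the converse holds.

(⇒) This fails: take n = 14. Then 14 ≡ 3 (mod 11), but 14³ = 2744 ≡ 5 (mod 33), not 27.

(⇐) Conversely, the residues r modulo 33 with r³ ≡ 27 (mod 33) are exactly {3}, and each is ≡ 3 (mod 11).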